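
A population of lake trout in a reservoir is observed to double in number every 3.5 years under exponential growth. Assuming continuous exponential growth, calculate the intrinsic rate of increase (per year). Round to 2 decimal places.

0.20 per year

r = ln(2)/t_d = 0.6931/3.5 = 0.19804.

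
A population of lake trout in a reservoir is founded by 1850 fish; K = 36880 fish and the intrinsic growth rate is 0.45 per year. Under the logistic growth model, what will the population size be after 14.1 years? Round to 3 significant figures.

35700 fish

A = (K − N₀)/N₀ = (36880 − 1850)/1850 = 18.935.
N(t) = K/(1 + A·e^(−rt)) = 36880/(1 + 18.935×e^(−0.45×14.1)).
e^(−6.345) = 0.0017555; denominator = 1 + 18.935×0.0017555 = 1.0332.
N = 36880/1.0332 = 35693.5.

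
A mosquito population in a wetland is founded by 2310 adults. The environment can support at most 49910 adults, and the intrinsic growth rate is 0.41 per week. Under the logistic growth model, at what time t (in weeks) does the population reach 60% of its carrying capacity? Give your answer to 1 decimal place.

A = (K − N₀)/N₀ = (49910 − 2310)/2310 = 20.606.
Solve 49910/(1 + 20.606·e^(−0.41t)) = 29946: 1 + 20.606·e^(−0.41t) = 1.6667, so e^(−0.41t) = 0.0323529.
−0.41·t = ln(0.0323529) = -3.4311, so t = 3.4311/0.41 = 8.3684.

8.4 weeks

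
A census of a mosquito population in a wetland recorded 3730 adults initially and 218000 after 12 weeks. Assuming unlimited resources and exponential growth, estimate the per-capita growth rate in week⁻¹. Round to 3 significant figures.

0.339 per week

From N(t) = N₀·e^(rt): e^(r·12) = 218000/3730 = 58.445.
r·12 = ln(58.445) = 4.0681, so r = 4.0681/12 = 0.33901.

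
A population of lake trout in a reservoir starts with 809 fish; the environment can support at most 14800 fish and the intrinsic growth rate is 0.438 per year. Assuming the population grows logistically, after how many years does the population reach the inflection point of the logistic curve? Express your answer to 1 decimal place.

6.5 years

Logistic growth is fastest at N = K/2 = 7400.
A = (K − N₀)/N₀ = 17.294. Set K/(1 + A·e^(−rt)) = K/2 → A·e^(−rt) = 1.
e^(−0.438t) = 1/17.294 = 0.0578229, so t = ln(17.294)/0.438 = 2.8504/0.438 = 6.5077.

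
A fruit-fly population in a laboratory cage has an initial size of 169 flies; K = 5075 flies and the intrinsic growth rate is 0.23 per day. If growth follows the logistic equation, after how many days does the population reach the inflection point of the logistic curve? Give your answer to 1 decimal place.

14.6 days

Logistic growth is fastest at N = K/2 = 2537.5.
A = (K − N₀)/N₀ = 29.03. Set K/(1 + A·e^(−rt)) = K/2 → A·e^(−rt) = 1.
e^(−0.23t) = 1/29.03 = 0.0344476, so t = ln(29.03)/0.23 = 3.3683/0.23 = 14.645.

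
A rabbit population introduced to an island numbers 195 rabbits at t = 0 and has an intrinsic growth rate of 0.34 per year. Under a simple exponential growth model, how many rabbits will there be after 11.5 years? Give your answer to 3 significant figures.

N(t) = N₀·e^(rt) = 195 × e^(0.34×11.5) = 195 × e^3.91.
e^3.91 ≈ 49.899, so N ≈ 195 × 49.899 = 9730.3.

9730 rabbits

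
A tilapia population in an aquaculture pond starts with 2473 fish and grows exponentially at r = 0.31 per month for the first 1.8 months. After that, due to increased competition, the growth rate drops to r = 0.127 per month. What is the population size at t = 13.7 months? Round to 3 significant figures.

Phase 1: N(1.8) = 2473·e^(0.31×1.8) = 2473·e^0.558 = 4320.76.
Phase 2 runs for 13.7 − 1.8 = 11.9 months at r = 0.127.
N(13.7) = 4320.76·e^(0.127×11.9) = 4320.76·e^1.511 = 19584.4.

19600 fish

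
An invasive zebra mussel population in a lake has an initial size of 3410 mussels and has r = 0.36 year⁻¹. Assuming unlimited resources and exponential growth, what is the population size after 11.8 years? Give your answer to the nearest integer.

238582 mussels

N(t) = N₀·e^(rt) = 3410 × e^(0.36×11.8) = 3410 × e^4.248.
e^4.248 ≈ 69.965, so N ≈ 3410 × 69.965 = 238582.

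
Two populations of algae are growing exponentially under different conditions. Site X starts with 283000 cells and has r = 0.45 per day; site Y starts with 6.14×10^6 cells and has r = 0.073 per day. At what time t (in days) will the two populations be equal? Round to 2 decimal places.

Set 283000·e^(0.45t) = 6.14×10^6·e^(0.073t).
e^((0.45 − 0.073)t) = 6.14×10^6/283000 → e^(0.377·t) = 21.696.
0.377·t = ln(21.696) = 3.0771, so t = 3.0771/0.377 = 8.1622.

8.16 days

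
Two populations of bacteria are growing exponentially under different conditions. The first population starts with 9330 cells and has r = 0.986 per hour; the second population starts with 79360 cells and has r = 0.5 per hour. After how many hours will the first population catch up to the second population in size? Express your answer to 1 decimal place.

4.4 hours

Set 9330·e^(0.986t) = 79360·e^(0.5t).
e^((0.986 − 0.5)t) = 79360/9330 → e^(0.486·t) = 8.5059.
0.486·t = ln(8.5059) = 2.1408, so t = 2.1408/0.486 = 4.4049.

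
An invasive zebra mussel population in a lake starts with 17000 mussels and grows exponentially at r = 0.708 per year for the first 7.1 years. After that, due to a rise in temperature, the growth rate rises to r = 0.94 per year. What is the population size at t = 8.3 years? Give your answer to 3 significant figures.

Phase 1: N(7.1) = 17000·e^(0.708×7.1) = 17000·e^5.027 = 2.591555×10^6.
Phase 2 runs for 8.3 − 7.1 = 1.2 years at r = 0.94.
N(8.3) = 2.591555×10^6·e^(0.94×1.2) = 2.591555×10^6·e^1.128 = 8.006535×10^6.

8010000 mussels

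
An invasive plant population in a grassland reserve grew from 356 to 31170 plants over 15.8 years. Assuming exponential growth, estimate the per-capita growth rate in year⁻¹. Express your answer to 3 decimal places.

0.283 per year

From N(t) = N₀·e^(rt): e^(r·15.8) = 31170/356 = 87.556.
r·15.8 = ln(87.556) = 4.4723, so r = 4.4723/15.8 = 0.28306.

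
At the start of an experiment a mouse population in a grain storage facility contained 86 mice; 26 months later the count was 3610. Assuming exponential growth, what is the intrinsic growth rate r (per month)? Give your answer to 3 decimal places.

0.144 per month

From N(t) = N₀·e^(rt): e^(r·26) = 3610/86 = 41.977.
r·26 = ln(41.977) = 3.7371, so r = 3.7371/26 = 0.14374.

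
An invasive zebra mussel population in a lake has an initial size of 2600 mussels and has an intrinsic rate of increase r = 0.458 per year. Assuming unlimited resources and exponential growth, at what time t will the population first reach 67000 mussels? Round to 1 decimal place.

7.1 years

Set N₀·e^(rt) = 67000: e^(0.458·t) = 67000/2600 = 25.769.
0.458·t = ln(25.769) = 3.2492, so t = 3.2492/0.458 = 7.0943.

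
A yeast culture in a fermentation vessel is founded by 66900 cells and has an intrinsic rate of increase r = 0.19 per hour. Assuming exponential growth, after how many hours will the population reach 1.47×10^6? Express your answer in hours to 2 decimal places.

16.26 hours

Set N₀·e^(rt) = 1.47×10^6: e^(0.19·t) = 1.47×10^6/66900 = 21.973.
0.19·t = ln(21.973) = 3.0898, so t = 3.0898/0.19 = 16.262.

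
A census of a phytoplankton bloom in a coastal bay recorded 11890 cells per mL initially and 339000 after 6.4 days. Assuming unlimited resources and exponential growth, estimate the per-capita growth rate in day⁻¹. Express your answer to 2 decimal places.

0.52 per day

From N(t) = N₀·e^(rt): e^(r·6.4) = 339000/11890 = 28.511.
r·6.4 = ln(28.511) = 3.3503, so r = 3.3503/6.4 = 0.52348.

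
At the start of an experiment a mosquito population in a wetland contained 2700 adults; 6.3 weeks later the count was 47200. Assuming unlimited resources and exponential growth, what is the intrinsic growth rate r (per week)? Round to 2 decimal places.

From N(t) = N₀·e^(rt): e^(r·6.3) = 47200/2700 = 17.481.
r·6.3 = ln(17.481) = 2.8611, so r = 2.8611/6.3 = 0.45415.

0.45 per week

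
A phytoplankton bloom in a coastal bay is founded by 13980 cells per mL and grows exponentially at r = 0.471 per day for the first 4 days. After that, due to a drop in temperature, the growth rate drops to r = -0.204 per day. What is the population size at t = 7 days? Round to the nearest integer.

49880 cells per mL

Phase 1: N(4) = 13980·e^(0.471×4) = 13980·e^1.884 = 91985.2.
Phase 2 runs for 7 − 4 = 3 days at r = -0.204.
N(7) = 91985.2·e^(-0.204×3) = 91985.2·e^-0.612 = 49880.4.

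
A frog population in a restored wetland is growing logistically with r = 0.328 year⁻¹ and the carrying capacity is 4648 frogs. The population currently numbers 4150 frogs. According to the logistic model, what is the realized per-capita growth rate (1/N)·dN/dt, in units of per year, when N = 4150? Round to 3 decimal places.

0.035 per year

(1/N)·dN/dt = r(1 − N/K) = 0.328 × (1 − 4150/4648).
= 0.328 × 0.10714 = 0.035143.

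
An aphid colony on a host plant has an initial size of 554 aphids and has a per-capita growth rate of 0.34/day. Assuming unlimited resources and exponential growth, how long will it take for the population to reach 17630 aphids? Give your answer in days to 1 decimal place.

Set N₀·e^(rt) = 17630: e^(0.34·t) = 17630/554 = 31.823.
0.34·t = ln(31.823) = 3.4602, so t = 3.4602/0.34 = 10.177.

10.2 days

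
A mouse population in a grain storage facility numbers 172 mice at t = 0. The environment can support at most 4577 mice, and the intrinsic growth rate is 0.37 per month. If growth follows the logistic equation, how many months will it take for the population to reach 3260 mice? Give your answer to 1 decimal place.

A = (K − N₀)/N₀ = (4577 − 172)/172 = 25.61.
Solve 4577/(1 + 25.61·e^(−0.37t)) = 3260: 1 + 25.61·e^(−0.37t) = 1.404, so e^(−0.37t) = 0.0157743.
−0.37·t = ln(0.0157743) = -4.1494, so t = 4.1494/0.37 = 11.215.

11.2 months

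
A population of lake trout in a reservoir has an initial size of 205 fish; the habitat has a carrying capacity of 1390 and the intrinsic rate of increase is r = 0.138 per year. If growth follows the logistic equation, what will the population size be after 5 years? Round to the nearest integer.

356 fish

A = (K − N₀)/N₀ = (1390 − 205)/205 = 5.7805.
N(t) = K/(1 + A·e^(−rt)) = 1390/(1 + 5.7805×e^(−0.138×5)).
e^(−0.69) = 0.50158; denominator = 1 + 5.7805×0.50158 = 3.8994.
N = 1390/3.8994 = 356.469.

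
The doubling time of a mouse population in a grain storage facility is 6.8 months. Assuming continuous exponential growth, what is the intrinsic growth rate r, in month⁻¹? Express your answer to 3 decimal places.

r = ln(2)/t_d = 0.6931/6.8 = 0.10193.

0.102 per month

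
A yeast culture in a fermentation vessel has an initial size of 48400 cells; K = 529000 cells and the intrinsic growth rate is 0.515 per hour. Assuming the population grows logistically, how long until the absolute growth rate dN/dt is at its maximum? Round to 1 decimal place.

Logistic growth is fastest at N = K/2 = 264500.
A = (K − N₀)/N₀ = 9.9298. Set K/(1 + A·e^(−rt)) = K/2 → A·e^(−rt) = 1.
e^(−0.515t) = 1/9.9298 = 0.100707, so t = ln(9.9298)/0.515 = 2.2955/0.515 = 4.4574.

4.5 hours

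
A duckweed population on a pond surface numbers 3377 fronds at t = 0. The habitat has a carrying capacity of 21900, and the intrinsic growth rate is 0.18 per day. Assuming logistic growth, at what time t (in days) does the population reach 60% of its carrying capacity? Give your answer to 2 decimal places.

A = (K − N₀)/N₀ = (21900 − 3377)/3377 = 5.485.
Solve 21900/(1 + 5.485·e^(−0.18t)) = 13140: 1 + 5.485·e^(−0.18t) = 1.6667, so e^(−0.18t) = 0.121543.
−0.18·t = ln(0.121543) = -2.1075, so t = 2.1075/0.18 = 11.708.

11.71 days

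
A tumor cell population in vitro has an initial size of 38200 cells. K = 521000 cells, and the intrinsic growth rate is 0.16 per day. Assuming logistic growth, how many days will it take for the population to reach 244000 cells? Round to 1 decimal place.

A = (K − N₀)/N₀ = (521000 − 38200)/38200 = 12.639.
Solve 521000/(1 + 12.639·e^(−0.16t)) = 244000: 1 + 12.639·e^(−0.16t) = 2.1352, so e^(−0.16t) = 0.0898227.
−0.16·t = ln(0.0898227) = -2.4099, so t = 2.4099/0.16 = 15.062.

15.1 days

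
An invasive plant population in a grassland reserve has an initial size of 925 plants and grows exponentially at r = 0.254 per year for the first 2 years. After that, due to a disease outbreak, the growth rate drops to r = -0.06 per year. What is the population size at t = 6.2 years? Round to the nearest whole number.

Phase 1: N(2) = 925·e^(0.254×2) = 925·e^0.508 = 1537.32.
Phase 2 runs for 6.2 − 2 = 4.2 years at r = -0.06.
N(6.2) = 1537.32·e^(-0.06×4.2) = 1537.32·e^-0.252 = 1194.87.

1195 plants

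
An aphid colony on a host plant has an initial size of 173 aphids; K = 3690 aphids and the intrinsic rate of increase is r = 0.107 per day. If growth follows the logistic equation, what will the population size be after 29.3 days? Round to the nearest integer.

1958 aphids

A = (K − N₀)/N₀ = (3690 − 173)/173 = 20.329.
N(t) = K/(1 + A·e^(−rt)) = 3690/(1 + 20.329×e^(−0.107×29.3)).
e^(−3.135) = 0.043495; denominator = 1 + 20.329×0.043495 = 1.8842.
N = 3690/1.8842 = 1958.35.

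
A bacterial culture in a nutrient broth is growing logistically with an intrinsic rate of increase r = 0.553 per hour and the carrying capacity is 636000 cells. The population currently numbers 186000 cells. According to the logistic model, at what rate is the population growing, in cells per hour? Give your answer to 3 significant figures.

72800 cells per hour

dN/dt = rN(1 − N/K) = 0.553 × 186000 × (1 − 186000/636000).
1 − 186000/636000 = 0.70755; dN/dt = 0.553 × 186000 × 0.70755 = 72777.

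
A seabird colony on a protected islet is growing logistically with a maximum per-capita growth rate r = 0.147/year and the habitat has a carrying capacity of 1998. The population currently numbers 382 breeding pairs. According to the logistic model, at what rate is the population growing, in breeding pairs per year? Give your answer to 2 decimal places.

dN/dt = rN(1 − N/K) = 0.147 × 382 × (1 − 382/1998).
1 − 382/1998 = 0.80881; dN/dt = 0.147 × 382 × 0.80881 = 45.418.

45.42 breeding pairs per year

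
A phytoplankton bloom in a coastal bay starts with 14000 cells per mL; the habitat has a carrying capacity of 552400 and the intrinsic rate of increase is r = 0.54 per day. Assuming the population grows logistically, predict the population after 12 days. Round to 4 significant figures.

521600 cells per mL

A = (K − N₀)/N₀ = (552400 − 14000)/14000 = 38.457.
N(t) = K/(1 + A·e^(−rt)) = 552400/(1 + 38.457×e^(−0.54×12)).
e^(−6.48) = 0.0015338; denominator = 1 + 38.457×0.0015338 = 1.059.
N = 552400/1.059 = 521631.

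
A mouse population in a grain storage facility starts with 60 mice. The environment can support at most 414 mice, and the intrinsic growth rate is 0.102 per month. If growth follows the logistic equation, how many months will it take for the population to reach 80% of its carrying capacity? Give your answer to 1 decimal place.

31.0 months

A = (K − N₀)/N₀ = (414 − 60)/60 = 5.9.
Solve 414/(1 + 5.9·e^(−0.102t)) = 331.2: 1 + 5.9·e^(−0.102t) = 1.25, so e^(−0.102t) = 0.0423729.
−0.102·t = ln(0.0423729) = -3.1612, so t = 3.1612/0.102 = 30.993.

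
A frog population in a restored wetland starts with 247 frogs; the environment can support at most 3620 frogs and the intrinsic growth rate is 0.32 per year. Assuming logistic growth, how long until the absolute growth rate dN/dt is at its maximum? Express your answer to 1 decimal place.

Logistic growth is fastest at N = K/2 = 1810.
A = (K − N₀)/N₀ = 13.656. Set K/(1 + A·e^(−rt)) = K/2 → A·e^(−rt) = 1.
e^(−0.32t) = 1/13.656 = 0.0732286, so t = ln(13.656)/0.32 = 2.6142/0.32 = 8.1693.

8.2 years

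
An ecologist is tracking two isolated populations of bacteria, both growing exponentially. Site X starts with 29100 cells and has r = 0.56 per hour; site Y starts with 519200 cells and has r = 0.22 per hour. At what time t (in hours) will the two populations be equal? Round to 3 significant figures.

8.48 hours

Set 29100·e^(0.56t) = 519200·e^(0.22t).
e^((0.56 − 0.22)t) = 519200/29100 → e^(0.34·t) = 17.842.
0.34·t = ln(17.842) = 2.8816, so t = 2.8816/0.34 = 8.4751.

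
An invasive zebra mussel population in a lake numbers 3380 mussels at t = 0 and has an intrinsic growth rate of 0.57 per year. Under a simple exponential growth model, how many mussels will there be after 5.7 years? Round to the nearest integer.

N(t) = N₀·e^(rt) = 3380 × e^(0.57×5.7) = 3380 × e^3.249.
e^3.249 ≈ 25.765, so N ≈ 3380 × 25.765 = 87084.2.

87084 mussels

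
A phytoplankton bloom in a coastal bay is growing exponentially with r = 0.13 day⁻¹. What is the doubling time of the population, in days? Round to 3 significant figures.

Doubling time t_d = ln(2)/r = 0.6931/0.13 = 5.3319.

5.33 days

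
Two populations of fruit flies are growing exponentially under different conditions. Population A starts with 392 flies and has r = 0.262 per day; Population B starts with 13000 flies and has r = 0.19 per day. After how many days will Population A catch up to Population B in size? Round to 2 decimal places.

Set 392·e^(0.262t) = 13000·e^(0.19t).
e^((0.262 − 0.19)t) = 13000/392 → e^(0.072·t) = 33.163.
0.072·t = ln(33.163) = 3.5014, so t = 3.5014/0.072 = 48.631.

48.63 days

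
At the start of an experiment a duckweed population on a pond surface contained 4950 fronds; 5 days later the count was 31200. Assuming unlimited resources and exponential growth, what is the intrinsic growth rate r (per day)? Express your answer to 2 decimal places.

From N(t) = N₀·e^(rt): e^(r·5) = 31200/4950 = 6.303.
r·5 = ln(6.303) = 1.841, so r = 1.841/5 = 0.36821.

0.37 per day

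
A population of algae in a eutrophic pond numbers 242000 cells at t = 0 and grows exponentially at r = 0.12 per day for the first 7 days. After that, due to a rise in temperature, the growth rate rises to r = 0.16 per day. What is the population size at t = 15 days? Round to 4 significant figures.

Phase 1: N(7) = 242000·e^(0.12×7) = 242000·e^0.84 = 560561.
Phase 2 runs for 15 − 7 = 8 days at r = 0.16.
N(15) = 560561·e^(0.16×8) = 560561·e^1.28 = 2.016135×10^6.

2016000 cells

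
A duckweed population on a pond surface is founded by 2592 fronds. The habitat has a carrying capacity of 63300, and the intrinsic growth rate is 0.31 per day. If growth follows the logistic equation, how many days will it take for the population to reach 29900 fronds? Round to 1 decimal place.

9.8 days

A = (K − N₀)/N₀ = (63300 − 2592)/2592 = 23.421.
Solve 63300/(1 + 23.421·e^(−0.31t)) = 29900: 1 + 23.421·e^(−0.31t) = 2.1171, so e^(−0.31t) = 0.0476941.
−0.31·t = ln(0.0476941) = -3.0429, so t = 3.0429/0.31 = 9.816.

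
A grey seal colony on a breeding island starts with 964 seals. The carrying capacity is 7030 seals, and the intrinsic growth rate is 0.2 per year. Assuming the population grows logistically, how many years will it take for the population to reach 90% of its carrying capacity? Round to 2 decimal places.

20.18 years

A = (K − N₀)/N₀ = (7030 − 964)/964 = 6.2925.
Solve 7030/(1 + 6.2925·e^(−0.2t)) = 6327: 1 + 6.2925·e^(−0.2t) = 1.1111, so e^(−0.2t) = 0.0176576.
−0.2·t = ln(0.0176576) = -4.0366, so t = 4.0366/0.2 = 20.183.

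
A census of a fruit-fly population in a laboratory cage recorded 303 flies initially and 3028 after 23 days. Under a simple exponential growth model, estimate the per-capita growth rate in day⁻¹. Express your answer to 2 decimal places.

From N(t) = N₀·e^(rt): e^(r·23) = 3028/303 = 9.9934.
r·23 = ln(9.9934) = 2.3019, so r = 2.3019/23 = 0.10008.

0.10 per day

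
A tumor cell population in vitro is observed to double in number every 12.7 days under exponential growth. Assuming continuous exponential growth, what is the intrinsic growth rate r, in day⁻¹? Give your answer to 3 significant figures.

r = ln(2)/t_d = 0.6931/12.7 = 0.054579.

0.0546 per day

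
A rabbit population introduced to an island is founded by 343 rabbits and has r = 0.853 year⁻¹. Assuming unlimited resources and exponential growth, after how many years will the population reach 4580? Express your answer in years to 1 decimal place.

3.0 years

Set N₀·e^(rt) = 4580: e^(0.853·t) = 4580/343 = 13.353.
0.853·t = ln(13.353) = 2.5917, so t = 2.5917/0.853 = 3.0384.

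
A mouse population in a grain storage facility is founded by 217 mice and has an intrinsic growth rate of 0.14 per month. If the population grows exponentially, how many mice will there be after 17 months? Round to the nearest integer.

N(t) = N₀·e^(rt) = 217 × e^(0.14×17) = 217 × e^2.38.
e^2.38 ≈ 10.805, so N ≈ 217 × 10.805 = 2344.66.

2345 mice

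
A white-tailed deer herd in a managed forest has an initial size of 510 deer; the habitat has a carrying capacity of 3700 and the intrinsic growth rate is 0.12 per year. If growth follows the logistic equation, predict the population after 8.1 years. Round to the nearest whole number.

1099 deer

A = (K − N₀)/N₀ = (3700 − 510)/510 = 6.2549.
N(t) = K/(1 + A·e^(−rt)) = 3700/(1 + 6.2549×e^(−0.12×8.1)).
e^(−0.972) = 0.37833; denominator = 1 + 6.2549×0.37833 = 3.3664.
N = 3700/3.3664 = 1099.1.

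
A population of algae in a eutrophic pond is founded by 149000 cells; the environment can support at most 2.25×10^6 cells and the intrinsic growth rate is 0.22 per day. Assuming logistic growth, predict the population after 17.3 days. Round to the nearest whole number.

1712908 cells

A = (K − N₀)/N₀ = (2.25×10^6 − 149000)/149000 = 14.101.
N(t) = K/(1 + A·e^(−rt)) = 2.25×10^6/(1 + 14.101×e^(−0.22×17.3)).
e^(−3.806) = 0.022237; denominator = 1 + 14.101×0.022237 = 1.3136.
N = 2.25×10^6/1.3136 = 1.712908×10^6.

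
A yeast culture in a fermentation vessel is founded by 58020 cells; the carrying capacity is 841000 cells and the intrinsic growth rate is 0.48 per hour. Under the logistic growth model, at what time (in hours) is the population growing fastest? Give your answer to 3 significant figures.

5.42 hours

Logistic growth is fastest at N = K/2 = 420500.
A = (K − N₀)/N₀ = 13.495. Set K/(1 + A·e^(−rt)) = K/2 → A·e^(−rt) = 1.
e^(−0.48t) = 1/13.495 = 0.0741015, so t = ln(13.495)/0.48 = 2.6023/0.48 = 5.4215.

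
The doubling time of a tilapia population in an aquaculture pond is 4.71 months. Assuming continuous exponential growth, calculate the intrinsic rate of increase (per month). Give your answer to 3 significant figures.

0.147 per month

r = ln(2)/t_d = 0.6931/4.71 = 0.14717.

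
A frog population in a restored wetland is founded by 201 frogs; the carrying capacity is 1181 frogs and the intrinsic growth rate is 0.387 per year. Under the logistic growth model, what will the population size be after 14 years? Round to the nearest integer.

A = (K − N₀)/N₀ = (1181 − 201)/201 = 4.8756.
N(t) = K/(1 + A·e^(−rt)) = 1181/(1 + 4.8756×e^(−0.387×14)).
e^(−5.418) = 0.004436; denominator = 1 + 4.8756×0.004436 = 1.0216.
N = 1181/1.0216 = 1156.

1156 frogs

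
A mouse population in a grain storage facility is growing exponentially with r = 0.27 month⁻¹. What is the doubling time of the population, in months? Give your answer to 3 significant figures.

Doubling time t_d = ln(2)/r = 0.6931/0.27 = 2.5672.

2.57 months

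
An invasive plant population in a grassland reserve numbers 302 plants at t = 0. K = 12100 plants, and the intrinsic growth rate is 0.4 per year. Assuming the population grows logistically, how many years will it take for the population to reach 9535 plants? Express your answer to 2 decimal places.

A = (K − N₀)/N₀ = (12100 − 302)/302 = 39.066.
Solve 12100/(1 + 39.066·e^(−0.4t)) = 9535: 1 + 39.066·e^(−0.4t) = 1.269, so e^(−0.4t) = 0.00688597.
−0.4·t = ln(0.00688597) = -4.9783, so t = 4.9783/0.4 = 12.446.

12.45 years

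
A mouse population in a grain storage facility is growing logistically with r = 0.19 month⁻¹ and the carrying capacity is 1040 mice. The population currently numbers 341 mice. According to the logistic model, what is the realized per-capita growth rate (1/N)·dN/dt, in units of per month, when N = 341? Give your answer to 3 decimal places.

0.128 per month

(1/N)·dN/dt = r(1 − N/K) = 0.19 × (1 − 341/1040).
= 0.19 × 0.67212 = 0.1277.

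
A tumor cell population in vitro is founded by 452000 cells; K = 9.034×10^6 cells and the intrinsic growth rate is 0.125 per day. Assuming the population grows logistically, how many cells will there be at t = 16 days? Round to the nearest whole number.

A = (K − N₀)/N₀ = (9.034×10^6 − 452000)/452000 = 18.987.
N(t) = K/(1 + A·e^(−rt)) = 9.034×10^6/(1 + 18.987×e^(−0.125×16)).
e^(−2) = 0.13534; denominator = 1 + 18.987×0.13534 = 3.5696.
N = 9.034×10^6/3.5696 = 2.530834×10^6.

2530834 cells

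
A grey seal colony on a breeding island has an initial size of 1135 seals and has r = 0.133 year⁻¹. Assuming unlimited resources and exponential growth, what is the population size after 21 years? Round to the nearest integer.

N(t) = N₀·e^(rt) = 1135 × e^(0.133×21) = 1135 × e^2.793.
e^2.793 ≈ 16.33, so N ≈ 1135 × 16.33 = 18534.5.

18534 seals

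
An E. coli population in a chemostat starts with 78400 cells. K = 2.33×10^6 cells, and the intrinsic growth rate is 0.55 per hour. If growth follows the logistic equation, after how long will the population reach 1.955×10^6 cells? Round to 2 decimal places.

A = (K − N₀)/N₀ = (2.33×10^6 − 78400)/78400 = 28.719.
Solve 2.33×10^6/(1 + 28.719·e^(−0.55t)) = 1.955×10^6: 1 + 28.719·e^(−0.55t) = 1.1918, so e^(−0.55t) = 0.00667897.
−0.55·t = ln(0.00667897) = -5.0088, so t = 5.0088/0.55 = 9.1069.

9.11 hours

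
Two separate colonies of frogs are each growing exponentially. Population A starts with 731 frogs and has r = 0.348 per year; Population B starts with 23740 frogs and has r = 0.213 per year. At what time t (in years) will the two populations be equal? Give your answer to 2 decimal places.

Set 731·e^(0.348t) = 23740·e^(0.213t).
e^((0.348 − 0.213)t) = 23740/731 → e^(0.135·t) = 32.476.
0.135·t = ln(32.476) = 3.4805, so t = 3.4805/0.135 = 25.782.

25.78 years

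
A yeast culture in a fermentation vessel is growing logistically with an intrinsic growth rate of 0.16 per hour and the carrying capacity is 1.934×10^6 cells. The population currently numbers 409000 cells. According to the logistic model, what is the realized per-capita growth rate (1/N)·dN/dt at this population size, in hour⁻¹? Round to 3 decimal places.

0.126 per hour

(1/N)·dN/dt = r(1 − N/K) = 0.16 × (1 − 409000/1.934×10^6).
= 0.16 × 0.78852 = 0.12616.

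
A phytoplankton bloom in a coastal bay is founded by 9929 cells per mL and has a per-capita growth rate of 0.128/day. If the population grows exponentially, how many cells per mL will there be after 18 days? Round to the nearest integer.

99431 cells per mL

N(t) = N₀·e^(rt) = 9929 × e^(0.128×18) = 9929 × e^2.304.
e^2.304 ≈ 10.014, so N ≈ 9929 × 10.014 = 99430.6.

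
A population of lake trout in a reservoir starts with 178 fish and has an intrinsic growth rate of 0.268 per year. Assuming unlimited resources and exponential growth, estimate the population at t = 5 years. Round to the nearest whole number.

680 fish

N(t) = N₀·e^(rt) = 178 × e^(0.268×5) = 178 × e^1.34.
e^1.34 ≈ 3.819, so N ≈ 178 × 3.819 = 679.79.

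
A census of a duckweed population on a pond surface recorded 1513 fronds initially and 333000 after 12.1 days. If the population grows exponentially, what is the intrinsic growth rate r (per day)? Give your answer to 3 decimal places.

From N(t) = N₀·e^(rt): e^(r·12.1) = 333000/1513 = 220.09.
r·12.1 = ln(220.09) = 5.394, so r = 5.394/12.1 = 0.44579.

0.446 per day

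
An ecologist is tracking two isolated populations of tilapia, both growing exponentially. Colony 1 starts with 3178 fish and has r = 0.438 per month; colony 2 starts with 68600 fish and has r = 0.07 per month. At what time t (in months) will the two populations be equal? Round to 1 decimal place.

Set 3178·e^(0.438t) = 68600·e^(0.07t).
e^((0.438 − 0.07)t) = 68600/3178 → e^(0.368·t) = 21.586.
0.368·t = ln(21.586) = 3.072, so t = 3.072/0.368 = 8.3479.

8.3 months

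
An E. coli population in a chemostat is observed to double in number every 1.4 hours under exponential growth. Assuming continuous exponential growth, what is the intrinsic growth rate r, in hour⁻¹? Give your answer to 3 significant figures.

0.495 per hour

r = ln(2)/t_d = 0.6931/1.4 = 0.49511.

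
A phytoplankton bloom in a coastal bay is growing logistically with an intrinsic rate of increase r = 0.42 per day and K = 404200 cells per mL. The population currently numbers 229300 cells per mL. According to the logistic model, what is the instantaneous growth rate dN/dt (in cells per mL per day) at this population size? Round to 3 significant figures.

41700 cells per mL per day

dN/dt = rN(1 − N/K) = 0.42 × 229300 × (1 − 229300/404200).
1 − 229300/404200 = 0.43271; dN/dt = 0.42 × 229300 × 0.43271 = 41672.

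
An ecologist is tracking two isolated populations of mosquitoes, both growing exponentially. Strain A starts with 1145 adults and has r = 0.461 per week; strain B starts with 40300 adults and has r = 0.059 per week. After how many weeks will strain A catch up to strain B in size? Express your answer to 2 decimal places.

Set 1145·e^(0.461t) = 40300·e^(0.059t).
e^((0.461 − 0.059)t) = 40300/1145 → e^(0.402·t) = 35.197.
0.402·t = ln(35.197) = 3.5609, so t = 3.5609/0.402 = 8.8581.

8.86 weeks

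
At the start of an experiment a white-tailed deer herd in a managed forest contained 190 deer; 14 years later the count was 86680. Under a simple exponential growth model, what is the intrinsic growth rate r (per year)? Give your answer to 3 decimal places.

0.437 per year

From N(t) = N₀·e^(rt): e^(r·14) = 86680/190 = 456.21.
r·14 = ln(456.21) = 6.123, so r = 6.123/14 = 0.43735.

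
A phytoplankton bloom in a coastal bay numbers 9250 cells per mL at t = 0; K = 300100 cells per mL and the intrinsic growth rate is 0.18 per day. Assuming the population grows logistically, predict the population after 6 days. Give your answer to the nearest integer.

A = (K − N₀)/N₀ = (300100 − 9250)/9250 = 31.443.
N(t) = K/(1 + A·e^(−rt)) = 300100/(1 + 31.443×e^(−0.18×6)).
e^(−1.08) = 0.3396; denominator = 1 + 31.443×0.3396 = 11.678.
N = 300100/11.678 = 25697.9.

25698 cells per mL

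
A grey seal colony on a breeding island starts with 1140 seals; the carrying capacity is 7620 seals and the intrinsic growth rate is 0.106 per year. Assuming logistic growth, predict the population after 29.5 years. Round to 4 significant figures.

6100 seals

A = (K − N₀)/N₀ = (7620 − 1140)/1140 = 5.6842.
N(t) = K/(1 + A·e^(−rt)) = 7620/(1 + 5.6842×e^(−0.106×29.5)).
e^(−3.127) = 0.043849; denominator = 1 + 5.6842×0.043849 = 1.2492.
N = 7620/1.2492 = 6099.67.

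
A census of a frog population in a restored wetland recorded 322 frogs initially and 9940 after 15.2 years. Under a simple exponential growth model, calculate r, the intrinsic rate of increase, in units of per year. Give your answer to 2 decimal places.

From N(t) = N₀·e^(rt): e^(r·15.2) = 9940/322 = 30.87.
r·15.2 = ln(30.87) = 3.4298, so r = 3.4298/15.2 = 0.22564.

0.23 per year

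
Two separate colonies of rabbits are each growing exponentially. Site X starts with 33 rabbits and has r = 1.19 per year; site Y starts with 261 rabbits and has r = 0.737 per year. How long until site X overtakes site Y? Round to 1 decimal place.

4.6 years

Set 33·e^(1.19t) = 261·e^(0.737t).
e^((1.19 − 0.737)t) = 261/33 → e^(0.453·t) = 7.9091.
0.453·t = ln(7.9091) = 2.068, so t = 2.068/0.453 = 4.5651.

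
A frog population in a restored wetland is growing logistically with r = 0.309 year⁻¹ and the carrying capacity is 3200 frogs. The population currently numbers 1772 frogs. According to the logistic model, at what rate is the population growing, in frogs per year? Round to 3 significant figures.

244 frogs per year

dN/dt = rN(1 − N/K) = 0.309 × 1772 × (1 − 1772/3200).
1 − 1772/3200 = 0.44625; dN/dt = 0.309 × 1772 × 0.44625 = 244.34.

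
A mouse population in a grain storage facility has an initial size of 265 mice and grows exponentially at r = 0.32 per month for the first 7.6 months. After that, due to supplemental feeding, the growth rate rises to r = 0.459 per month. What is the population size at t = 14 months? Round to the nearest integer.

Phase 1: N(7.6) = 265·e^(0.32×7.6) = 265·e^2.432 = 3016.13.
Phase 2 runs for 14 − 7.6 = 6.4 months at r = 0.459.
N(14) = 3016.13·e^(0.459×6.4) = 3016.13·e^2.938 = 56915.9.

56916 mice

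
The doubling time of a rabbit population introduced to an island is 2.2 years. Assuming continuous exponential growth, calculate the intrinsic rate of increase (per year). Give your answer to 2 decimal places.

r = ln(2)/t_d = 0.6931/2.2 = 0.31507.

0.32 per year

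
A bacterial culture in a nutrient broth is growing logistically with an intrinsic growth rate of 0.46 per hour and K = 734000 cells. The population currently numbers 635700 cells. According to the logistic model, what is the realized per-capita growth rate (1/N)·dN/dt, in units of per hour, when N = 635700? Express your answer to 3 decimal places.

0.062 per hour

(1/N)·dN/dt = r(1 − N/K) = 0.46 × (1 − 635700/734000).
= 0.46 × 0.13392 = 0.061605.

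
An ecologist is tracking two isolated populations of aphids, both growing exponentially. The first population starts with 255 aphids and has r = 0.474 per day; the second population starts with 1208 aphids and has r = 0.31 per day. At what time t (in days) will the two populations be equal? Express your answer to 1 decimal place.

9.5 days

Set 255·e^(0.474t) = 1208·e^(0.31t).
e^((0.474 − 0.31)t) = 1208/255 → e^(0.164·t) = 4.7373.
0.164·t = ln(4.7373) = 1.5555, so t = 1.5555/0.164 = 9.4845.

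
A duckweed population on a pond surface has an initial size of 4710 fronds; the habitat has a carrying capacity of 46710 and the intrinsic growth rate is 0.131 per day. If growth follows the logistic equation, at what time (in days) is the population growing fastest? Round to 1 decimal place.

16.7 days

Logistic growth is fastest at N = K/2 = 23355.
A = (K − N₀)/N₀ = 8.9172. Set K/(1 + A·e^(−rt)) = K/2 → A·e^(−rt) = 1.
e^(−0.131t) = 1/8.9172 = 0.112143, so t = ln(8.9172)/0.131 = 2.188/0.131 = 16.702.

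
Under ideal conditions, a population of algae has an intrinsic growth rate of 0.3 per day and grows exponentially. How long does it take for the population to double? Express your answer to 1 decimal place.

Doubling time t_d = ln(2)/r = 0.6931/0.3 = 2.3105.

2.3 days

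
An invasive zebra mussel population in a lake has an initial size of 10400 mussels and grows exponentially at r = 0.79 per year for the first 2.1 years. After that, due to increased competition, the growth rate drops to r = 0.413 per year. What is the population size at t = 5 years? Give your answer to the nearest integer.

Phase 1: N(2.1) = 10400·e^(0.79×2.1) = 10400·e^1.659 = 54642.2.
Phase 2 runs for 5 − 2.1 = 2.9 years at r = 0.413.
N(5) = 54642.2·e^(0.413×2.9) = 54642.2·e^1.198 = 181002.

181002 mussels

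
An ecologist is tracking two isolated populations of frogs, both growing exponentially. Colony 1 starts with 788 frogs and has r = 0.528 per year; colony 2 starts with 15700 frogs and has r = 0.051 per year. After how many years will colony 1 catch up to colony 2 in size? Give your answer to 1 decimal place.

Set 788·e^(0.528t) = 15700·e^(0.051t).
e^((0.528 − 0.051)t) = 15700/788 → e^(0.477·t) = 19.924.
0.477·t = ln(19.924) = 2.9919, so t = 2.9919/0.477 = 6.2724.

6.3 years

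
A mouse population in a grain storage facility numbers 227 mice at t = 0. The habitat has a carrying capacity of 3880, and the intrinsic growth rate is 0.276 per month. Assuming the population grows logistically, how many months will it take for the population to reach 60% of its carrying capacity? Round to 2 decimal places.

A = (K − N₀)/N₀ = (3880 − 227)/227 = 16.093.
Solve 3880/(1 + 16.093·e^(−0.276t)) = 2328: 1 + 16.093·e^(−0.276t) = 1.6667, so e^(−0.276t) = 0.0414271.
−0.276·t = ln(0.0414271) = -3.1838, so t = 3.1838/0.276 = 11.536.

11.54 months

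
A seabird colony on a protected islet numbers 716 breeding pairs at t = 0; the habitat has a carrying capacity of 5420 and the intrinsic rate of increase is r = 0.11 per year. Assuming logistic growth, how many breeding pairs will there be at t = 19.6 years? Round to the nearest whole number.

3078 breeding pairs

A = (K − N₀)/N₀ = (5420 − 716)/716 = 6.5698.
N(t) = K/(1 + A·e^(−rt)) = 5420/(1 + 6.5698×e^(−0.11×19.6)).
e^(−2.156) = 0.11579; denominator = 1 + 6.5698×0.11579 = 1.7607.
N = 5420/1.7607 = 3078.32.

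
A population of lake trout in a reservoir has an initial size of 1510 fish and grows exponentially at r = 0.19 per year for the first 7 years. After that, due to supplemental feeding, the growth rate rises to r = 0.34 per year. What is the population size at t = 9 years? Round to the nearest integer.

Phase 1: N(7) = 1510·e^(0.19×7) = 1510·e^1.33 = 5709.38.
Phase 2 runs for 9 − 7 = 2 years at r = 0.34.
N(9) = 5709.38·e^(0.34×2) = 5709.38·e^0.68 = 11269.6.

11270 fish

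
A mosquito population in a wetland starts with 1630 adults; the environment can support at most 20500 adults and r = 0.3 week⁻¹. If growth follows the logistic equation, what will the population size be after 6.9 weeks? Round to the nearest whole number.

8331 adults

A = (K − N₀)/N₀ = (20500 − 1630)/1630 = 11.577.
N(t) = K/(1 + A·e^(−rt)) = 20500/(1 + 11.577×e^(−0.3×6.9)).
e^(−2.07) = 0.12619; denominator = 1 + 11.577×0.12619 = 2.4608.
N = 20500/2.4608 = 8330.58.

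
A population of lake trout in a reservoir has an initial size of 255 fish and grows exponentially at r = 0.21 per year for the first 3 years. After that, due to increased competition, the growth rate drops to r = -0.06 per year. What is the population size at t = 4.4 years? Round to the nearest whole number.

440 fish

Phase 1: N(3) = 255·e^(0.21×3) = 255·e^0.63 = 478.791.
Phase 2 runs for 4.4 − 3 = 1.4 years at r = -0.06.
N(4.4) = 478.791·e^(-0.06×1.4) = 478.791·e^-0.084 = 440.215.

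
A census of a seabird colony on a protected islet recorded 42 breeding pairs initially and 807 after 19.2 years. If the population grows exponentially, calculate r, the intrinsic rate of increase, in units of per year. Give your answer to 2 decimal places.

From N(t) = N₀·e^(rt): e^(r·19.2) = 807/42 = 19.214.
r·19.2 = ln(19.214) = 2.9557, so r = 2.9557/19.2 = 0.15394.

0.15 per year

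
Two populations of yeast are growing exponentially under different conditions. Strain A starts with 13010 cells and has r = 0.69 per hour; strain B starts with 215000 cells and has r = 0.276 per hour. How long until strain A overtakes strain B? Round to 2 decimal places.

Set 13010·e^(0.69t) = 215000·e^(0.276t).
e^((0.69 − 0.276)t) = 215000/13010 → e^(0.414·t) = 16.526.
0.414·t = ln(16.526) = 2.8049, so t = 2.8049/0.414 = 6.7752.

6.78 hours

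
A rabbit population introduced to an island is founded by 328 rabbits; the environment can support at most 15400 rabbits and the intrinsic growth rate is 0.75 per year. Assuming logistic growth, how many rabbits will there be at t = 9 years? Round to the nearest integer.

A = (K − N₀)/N₀ = (15400 − 328)/328 = 45.951.
N(t) = K/(1 + A·e^(−rt)) = 15400/(1 + 45.951×e^(−0.75×9)).
e^(−6.75) = 0.0011709; denominator = 1 + 45.951×0.0011709 = 1.0538.
N = 15400/1.0538 = 14613.7.

14614 rabbits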